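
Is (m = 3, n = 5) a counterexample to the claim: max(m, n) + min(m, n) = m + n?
No

Substituting m = 3, n = 5:
LHS = max(3, 5) + min(3, 5) = 8
RHS = 3 + 5 = 8

The sides agree, so this pair does not disprove the claim.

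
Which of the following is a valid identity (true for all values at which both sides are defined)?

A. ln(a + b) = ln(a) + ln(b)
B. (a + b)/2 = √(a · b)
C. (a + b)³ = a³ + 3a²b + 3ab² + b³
A: fails at (2, 3) — LHS = ln(5) ≈ 1.609, RHS = ln(2) + ln(3) ≈ 1.792.
B: fails at (1, 3) — LHS = 2, RHS = √(3) ≈ 1.732.
C: holds — e.g. at (5, 8), both sides equal 2197.

Answer: C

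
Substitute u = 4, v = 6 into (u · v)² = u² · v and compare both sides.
LHS = (4 · 6)² = 576
RHS = 4² · 6 = 96

LHS ≠ RHS, so the equation does not hold here.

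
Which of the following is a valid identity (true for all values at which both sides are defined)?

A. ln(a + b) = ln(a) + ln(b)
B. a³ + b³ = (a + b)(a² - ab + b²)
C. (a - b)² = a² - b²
B

A: fails at (2, 7) — LHS = ln(9) ≈ 2.197, RHS = ln(2) + ln(7) ≈ 2.639.
B: holds — e.g. at (6, 7), both sides equal 559.
C: fails at (3, 7) — LHS = 16, RHS = -40.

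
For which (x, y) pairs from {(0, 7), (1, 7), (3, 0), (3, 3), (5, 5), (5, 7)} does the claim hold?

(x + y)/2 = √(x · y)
Testing each pair:
(0, 7): LHS = 7/2, RHS = 0 → fails
(1, 7): LHS = 4, RHS = √(7) ≈ 2.646 → fails
(3, 0): LHS = 3/2, RHS = 0 → fails
(3, 3): LHS = 3, RHS = 3 → holds
(5, 5): LHS = 5, RHS = 5 → holds
(5, 7): LHS = 6, RHS = √(35) ≈ 5.916 → fails

2 of 6 pairs satisfy the claim.

Answer: (3, 3), (5, 5)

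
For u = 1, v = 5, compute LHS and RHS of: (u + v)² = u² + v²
LHS = (1 + 5)² = 36
RHS = 1² + 5² = 26

LHS ≠ RHS, so the equation does not hold here.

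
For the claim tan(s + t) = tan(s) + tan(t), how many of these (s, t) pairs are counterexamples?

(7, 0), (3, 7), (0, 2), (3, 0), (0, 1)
Testing each pair:
(7, 0): LHS = tan(7) ≈ 0.8714, RHS = tan(7) ≈ 0.8714 → satisfies claim
(3, 7): LHS = tan(10) ≈ 0.6484, RHS = tan(3) + tan(7) ≈ 0.7289 → counterexample
(0, 2): LHS = tan(2) ≈ -2.185, RHS = tan(2) ≈ -2.185 → satisfies claim
(3, 0): LHS = tan(3) ≈ -0.1425, RHS = tan(3) ≈ -0.1425 → satisfies claim
(0, 1): LHS = tan(1) ≈ 1.557, RHS = tan(1) ≈ 1.557 → satisfies claim

That makes 1 counterexample.

Answer: 1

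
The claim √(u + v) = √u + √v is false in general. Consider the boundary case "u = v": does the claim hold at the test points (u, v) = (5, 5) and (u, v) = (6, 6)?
At (5, 5): LHS = √(10) ≈ 3.162 ≠ RHS = 2·√(5) ≈ 4.472
At (6, 6): LHS = 2·√(3) ≈ 3.464 ≠ RHS = 2·√(6) ≈ 4.899

Answer: No, fails at both test points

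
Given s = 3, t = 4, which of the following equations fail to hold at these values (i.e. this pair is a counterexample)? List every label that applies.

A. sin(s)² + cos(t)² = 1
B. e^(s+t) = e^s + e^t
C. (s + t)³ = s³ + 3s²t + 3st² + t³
A, B

Evaluating each claim at the given values:
A. LHS = sin(3)² + cos(4)² ≈ 0.4472, RHS = 1 → fails here (LHS ≠ RHS)
B. LHS = e^7 ≈ 1097, RHS = e^3 + e^4 ≈ 74.68 → fails here (LHS ≠ RHS)
C. LHS = 343, RHS = 343 → holds here (LHS = RHS)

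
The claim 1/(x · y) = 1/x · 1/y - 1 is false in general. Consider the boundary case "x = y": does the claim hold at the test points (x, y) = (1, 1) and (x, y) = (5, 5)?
No, fails at both test points

At (1, 1): LHS = 1 ≠ RHS = 0
At (5, 5): LHS = 1/25 ≠ RHS = -24/25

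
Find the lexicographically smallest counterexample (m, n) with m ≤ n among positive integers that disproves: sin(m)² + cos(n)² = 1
(m, n) = (1, 2)

At (1, 1): both sides equal 1, so it holds there.

Substituting (1, 2) into the claim:
LHS = sin(1)² + cos(2)² ≈ 0.8813
RHS = 1

Since LHS ≠ RHS, this pair disproves the claim, and no lexicographically smaller pair (m ≤ n, positive integers) does.

For instance (1, 3) is also a counterexample (LHS = sin(1)² + cos(3)² ≈ 1.688, RHS = 1), but it's lexicographically larger.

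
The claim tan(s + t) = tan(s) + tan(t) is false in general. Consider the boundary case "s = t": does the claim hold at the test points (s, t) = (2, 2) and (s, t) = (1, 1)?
No, fails at both test points

At (2, 2): LHS = tan(4) ≈ 1.158 ≠ RHS = 2·tan(2) ≈ -4.37
At (1, 1): LHS = tan(2) ≈ -2.185 ≠ RHS = 2·tan(1) ≈ 3.115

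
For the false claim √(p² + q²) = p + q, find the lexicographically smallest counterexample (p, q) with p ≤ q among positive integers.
(p, q) = (1, 1)

Substituting (1, 1) into the claim:
LHS = √(1² + 1²) = √(2) ≈ 1.414
RHS = 1 + 1 = 2

Since LHS ≠ RHS, this pair disproves the claim, and no lexicographically smaller pair (p ≤ q, positive integers) does.

For instance (3, 8) is also a counterexample (LHS = √(73) ≈ 8.544, RHS = 11), but it's lexicographically larger.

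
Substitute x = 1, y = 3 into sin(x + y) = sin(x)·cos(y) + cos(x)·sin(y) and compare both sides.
LHS = sin(1 + 3) = sin(4) ≈ -0.7568
RHS = sin(1)·cos(3) + cos(1)·sin(3) = sin(1)·cos(3) + sin(3)·cos(1) ≈ -0.7568

LHS = RHS: the two sides agree.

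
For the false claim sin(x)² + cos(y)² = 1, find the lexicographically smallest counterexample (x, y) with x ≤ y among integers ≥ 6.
(x, y) = (6, 7)

At (6, 6): both sides equal 1, so it holds there.

Substituting (6, 7) into the claim:
LHS = sin(6)² + cos(7)² ≈ 0.6464
RHS = 1

Since LHS ≠ RHS, this pair disproves the claim, and no lexicographically smaller pair (x ≤ y, integers ≥ 6) does.

For instance (6, 12) is also a counterexample (LHS = sin(6)² + cos(12)² ≈ 0.7902, RHS = 1), but it's lexicographically larger.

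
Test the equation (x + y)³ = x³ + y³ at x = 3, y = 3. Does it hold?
Fails

Substituting x = 3, y = 3:

LHS = (3 + 3)³ = 216
RHS = 3³ + 3³ = 54

LHS ≠ RHS, so the equation does not hold at this point.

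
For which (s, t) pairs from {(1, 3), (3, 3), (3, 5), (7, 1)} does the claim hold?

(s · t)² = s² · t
(7, 1)

Testing each pair:
(1, 3): LHS = 9, RHS = 3 → fails
(3, 3): LHS = 81, RHS = 27 → fails
(3, 5): LHS = 225, RHS = 45 → fails
(7, 1): LHS = 49, RHS = 49 → holds

1 of 4 pairs satisfies the claim.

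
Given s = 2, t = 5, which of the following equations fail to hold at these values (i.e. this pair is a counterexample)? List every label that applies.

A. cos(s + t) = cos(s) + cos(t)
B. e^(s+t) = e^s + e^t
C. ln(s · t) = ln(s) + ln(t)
Evaluating each claim at the given values:
A. LHS = cos(7) ≈ 0.7539, RHS = cos(2) + cos(5) ≈ -0.1325 → fails here (LHS ≠ RHS)
B. LHS = e^7 ≈ 1097, RHS = e^2 + e^5 ≈ 155.8 → fails here (LHS ≠ RHS)
C. LHS = ln(10) ≈ 2.303, RHS = ln(2) + ln(5) ≈ 2.303 → holds here (LHS = RHS)

Answer: A, B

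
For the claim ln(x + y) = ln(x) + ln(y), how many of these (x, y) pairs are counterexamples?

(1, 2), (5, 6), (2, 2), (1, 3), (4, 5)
4

Testing each pair:
(1, 2): LHS = ln(3) ≈ 1.099, RHS = ln(2) ≈ 0.6931 → counterexample
(5, 6): LHS = ln(11) ≈ 2.398, RHS = ln(5) + ln(6) ≈ 3.401 → counterexample
(2, 2): LHS = ln(4) ≈ 1.386, RHS = 2·ln(2) ≈ 1.386 → satisfies claim
(1, 3): LHS = ln(4) ≈ 1.386, RHS = ln(3) ≈ 1.099 → counterexample
(4, 5): LHS = ln(9) ≈ 2.197, RHS = ln(4) + ln(5) ≈ 2.996 → counterexample

That makes 4 counterexamples.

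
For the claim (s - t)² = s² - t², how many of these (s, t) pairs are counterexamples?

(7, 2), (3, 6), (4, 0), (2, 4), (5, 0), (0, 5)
Testing each pair:
(7, 2): LHS = 25, RHS = 45 → counterexample
(3, 6): LHS = 9, RHS = -27 → counterexample
(4, 0): LHS = 16, RHS = 16 → satisfies claim
(2, 4): LHS = 4, RHS = -12 → counterexample
(5, 0): LHS = 25, RHS = 25 → satisfies claim
(0, 5): LHS = 25, RHS = -25 → counterexample

That makes 4 counterexamples.

Answer: 4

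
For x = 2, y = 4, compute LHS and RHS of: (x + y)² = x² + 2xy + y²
LHS = (2 + 4)² = 36
RHS = 2² + 2·2·4 + 4² = 36

LHS = RHS: the two sides agree.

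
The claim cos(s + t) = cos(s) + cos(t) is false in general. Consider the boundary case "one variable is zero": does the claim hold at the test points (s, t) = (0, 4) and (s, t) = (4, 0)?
No, fails at both test points

At (0, 4): LHS = cos(4) ≈ -0.6536 ≠ RHS = cos(4) + 1 ≈ 0.3464
At (4, 0): LHS = cos(4) ≈ -0.6536 ≠ RHS = cos(4) + 1 ≈ 0.3464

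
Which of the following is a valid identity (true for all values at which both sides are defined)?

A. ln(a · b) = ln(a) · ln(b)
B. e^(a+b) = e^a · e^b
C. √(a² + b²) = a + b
B

A: fails at (5, 5) — LHS = ln(25) ≈ 3.219, RHS = ln(5)² ≈ 2.59.
B: holds — e.g. at (1, 2), both sides equal e^3 ≈ 20.09.
C: fails at (2, 7) — LHS = √(53) ≈ 7.28, RHS = 9.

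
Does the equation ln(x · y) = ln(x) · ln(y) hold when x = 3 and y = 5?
Fails

Substituting x = 3, y = 5:

LHS = ln(3 · 5) = ln(15) ≈ 2.708
RHS = ln(3) · ln(5) ≈ 1.768

LHS ≠ RHS, so the equation does not hold at this point.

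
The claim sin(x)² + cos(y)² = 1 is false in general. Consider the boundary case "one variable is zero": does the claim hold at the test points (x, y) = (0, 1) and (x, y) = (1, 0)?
No, fails at both test points

At (0, 1): LHS = cos(1)² ≈ 0.2919 ≠ RHS = 1
At (1, 0): LHS = sin(1)² + 1 ≈ 1.708 ≠ RHS = 1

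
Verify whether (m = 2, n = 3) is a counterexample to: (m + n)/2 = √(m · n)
Yes

Substituting m = 2, n = 3:
LHS = (2 + 3)/2 = 5/2
RHS = √(2 · 3) = √(6) ≈ 2.449

Since LHS ≠ RHS, this pair disproves the claim.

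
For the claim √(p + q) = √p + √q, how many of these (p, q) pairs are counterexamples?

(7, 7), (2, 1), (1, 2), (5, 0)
3

Testing each pair:
(7, 7): LHS = √(14) ≈ 3.742, RHS = 2·√(7) ≈ 5.292 → counterexample
(2, 1): LHS = √(3) ≈ 1.732, RHS = 1 + √(2) ≈ 2.414 → counterexample
(1, 2): LHS = √(3) ≈ 1.732, RHS = 1 + √(2) ≈ 2.414 → counterexample
(5, 0): LHS = √(5) ≈ 2.236, RHS = √(5) ≈ 2.236 → satisfies claim

That makes 3 counterexamples.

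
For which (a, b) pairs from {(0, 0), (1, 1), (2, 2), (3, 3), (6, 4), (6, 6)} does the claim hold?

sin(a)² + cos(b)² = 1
(0, 0), (1, 1), (2, 2), (3, 3), (6, 6)

Testing each pair:
(0, 0): LHS = 1, RHS = 1 → holds
(1, 1): LHS = cos(1)² + sin(1)² = 1, RHS = 1 → holds
(2, 2): LHS = cos(2)² + sin(2)² = 1, RHS = 1 → holds
(3, 3): LHS = sin(3)² + cos(3)² = 1, RHS = 1 → holds
(6, 4): LHS = sin(6)² + cos(4)² ≈ 0.5053, RHS = 1 → fails
(6, 6): LHS = sin(6)² + cos(6)² = 1, RHS = 1 → holds

5 of 6 pairs satisfy the claim.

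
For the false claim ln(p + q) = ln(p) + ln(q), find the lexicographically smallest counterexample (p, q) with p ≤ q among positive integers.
(p, q) = (1, 1)

Substituting (1, 1) into the claim:
LHS = ln(1 + 1) = ln(2) ≈ 0.6931
RHS = ln(1) + ln(1) = 0

Since LHS ≠ RHS, this pair disproves the claim, and no lexicographically smaller pair (p ≤ q, positive integers) does.

For instance (4, 4) is also a counterexample (LHS = ln(8) ≈ 2.079, RHS = 2·ln(4) ≈ 2.773), but it's lexicographically larger.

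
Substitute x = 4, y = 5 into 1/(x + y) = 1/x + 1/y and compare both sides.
LHS = 1/(4 + 5) = 1/9
RHS = 1/4 + 1/5 = 9/20

LHS ≠ RHS, so the equation does not hold here.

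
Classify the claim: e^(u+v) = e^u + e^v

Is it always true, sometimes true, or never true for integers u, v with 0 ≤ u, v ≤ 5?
Never true

The claim fails for every pair in the range. For instance at (u, v) = (4, 1): LHS = e^5 ≈ 148.4, RHS = e + e^4 ≈ 57.32.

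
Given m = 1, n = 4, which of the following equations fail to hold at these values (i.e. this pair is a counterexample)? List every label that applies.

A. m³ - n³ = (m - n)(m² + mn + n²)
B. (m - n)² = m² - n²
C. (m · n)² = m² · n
Evaluating each claim at the given values:
A. LHS = -63, RHS = -63 → holds here (LHS = RHS)
B. LHS = 9, RHS = -15 → fails here (LHS ≠ RHS)
C. LHS = 16, RHS = 4 → fails here (LHS ≠ RHS)

Answer: B, C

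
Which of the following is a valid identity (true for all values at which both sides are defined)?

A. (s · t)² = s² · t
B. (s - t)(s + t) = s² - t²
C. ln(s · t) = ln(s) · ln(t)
A: fails at (1, 2) — LHS = 4, RHS = 2.
B: holds — e.g. at (2, 7), both sides equal -45.
C: fails at (5, 8) — LHS = ln(40) ≈ 3.689, RHS = ln(5)·ln(8) ≈ 3.347.

Answer: B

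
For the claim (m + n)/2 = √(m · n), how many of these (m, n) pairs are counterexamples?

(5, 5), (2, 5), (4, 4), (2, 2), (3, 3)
1

Testing each pair:
(5, 5): LHS = 5, RHS = 5 → satisfies claim
(2, 5): LHS = 7/2, RHS = √(10) ≈ 3.162 → counterexample
(4, 4): LHS = 4, RHS = 4 → satisfies claim
(2, 2): LHS = 2, RHS = 2 → satisfies claim
(3, 3): LHS = 3, RHS = 3 → satisfies claim

That makes 1 counterexample.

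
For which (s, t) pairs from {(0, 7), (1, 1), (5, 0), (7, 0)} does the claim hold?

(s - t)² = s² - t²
Testing each pair:
(0, 7): LHS = 49, RHS = -49 → fails
(1, 1): LHS = 0, RHS = 0 → holds
(5, 0): LHS = 25, RHS = 25 → holds
(7, 0): LHS = 49, RHS = 49 → holds

3 of 4 pairs satisfy the claim.

Answer: (1, 1), (5, 0), (7, 0)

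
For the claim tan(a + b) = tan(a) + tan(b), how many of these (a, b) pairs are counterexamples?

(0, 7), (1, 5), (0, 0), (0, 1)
Testing each pair:
(0, 7): LHS = tan(7) ≈ 0.8714, RHS = tan(7) ≈ 0.8714 → satisfies claim
(1, 5): LHS = tan(6) ≈ -0.291, RHS = tan(5) + tan(1) ≈ -1.823 → counterexample
(0, 0): LHS = 0, RHS = 0 → satisfies claim
(0, 1): LHS = tan(1) ≈ 1.557, RHS = tan(1) ≈ 1.557 → satisfies claim

That makes 1 counterexample.

Answer: 1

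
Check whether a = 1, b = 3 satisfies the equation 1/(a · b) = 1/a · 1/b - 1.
Substituting a = 1, b = 3:

LHS = 1/(1 · 3) = 1/3
RHS = 1/1 · 1/3 - 1 = -2/3

LHS ≠ RHS, so the equation does not hold at this point.

Answer: Fails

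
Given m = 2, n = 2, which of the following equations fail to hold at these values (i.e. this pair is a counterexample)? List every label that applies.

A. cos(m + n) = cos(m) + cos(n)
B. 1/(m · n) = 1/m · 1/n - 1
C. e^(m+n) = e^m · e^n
Evaluating each claim at the given values:
A. LHS = cos(4) ≈ -0.6536, RHS = 2·cos(2) ≈ -0.8323 → fails here (LHS ≠ RHS)
B. LHS = 1/4, RHS = -3/4 → fails here (LHS ≠ RHS)
C. LHS = e^4 ≈ 54.6, RHS = e^4 ≈ 54.6 → holds here (LHS = RHS)

Answer: A, B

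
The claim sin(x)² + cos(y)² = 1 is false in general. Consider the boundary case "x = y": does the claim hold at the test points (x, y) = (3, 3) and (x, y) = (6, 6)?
At (3, 3): LHS = sin(3)² + cos(3)² = 1, RHS = 1 → equal
At (6, 6): LHS = sin(6)² + cos(6)² = 1, RHS = 1 → equal

So the claim does hold at both of these boundary points, even though it is not an identity.

Answer: Yes, holds at both test points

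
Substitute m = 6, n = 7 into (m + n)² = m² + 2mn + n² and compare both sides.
LHS = (6 + 7)² = 169
RHS = 6² + 2·6·7 + 7² = 169

LHS = RHS: the two sides agree.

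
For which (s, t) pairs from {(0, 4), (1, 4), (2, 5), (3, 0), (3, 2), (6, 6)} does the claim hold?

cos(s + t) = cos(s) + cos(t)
None

Testing each pair:
(0, 4): LHS = cos(4) ≈ -0.6536, RHS = cos(4) + 1 ≈ 0.3464 → fails
(1, 4): LHS = cos(5) ≈ 0.2837, RHS = cos(4) + cos(1) ≈ -0.1133 → fails
(2, 5): LHS = cos(7) ≈ 0.7539, RHS = cos(2) + cos(5) ≈ -0.1325 → fails
(3, 0): LHS = cos(3) ≈ -0.99, RHS = cos(3) + 1 ≈ 0.01001 → fails
(3, 2): LHS = cos(5) ≈ 0.2837, RHS = cos(3) + cos(2) ≈ -1.406 → fails
(6, 6): LHS = cos(12) ≈ 0.8439, RHS = 2·cos(6) ≈ 1.92 → fails

No pair satisfies the claim.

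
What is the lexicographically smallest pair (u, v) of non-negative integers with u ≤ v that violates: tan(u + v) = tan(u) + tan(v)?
(u, v) = (1, 1)

At (0, 6): both sides equal tan(6) ≈ -0.291, so it holds there.

Substituting (1, 1) into the claim:
LHS = tan(1 + 1) = tan(2) ≈ -2.185
RHS = tan(1) + tan(1) = 2·tan(1) ≈ 3.115

Since LHS ≠ RHS, this pair disproves the claim, and no lexicographically smaller pair (u ≤ v, non-negative integers) does.

For instance (6, 6) is also a counterexample (LHS = tan(12) ≈ -0.6359, RHS = 2·tan(6) ≈ -0.582), but it's lexicographically larger.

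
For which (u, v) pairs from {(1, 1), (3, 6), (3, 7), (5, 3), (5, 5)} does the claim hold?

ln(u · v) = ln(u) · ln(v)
Testing each pair:
(1, 1): LHS = 0, RHS = 0 → holds
(3, 6): LHS = ln(18) ≈ 2.89, RHS = ln(3)·ln(6) ≈ 1.968 → fails
(3, 7): LHS = ln(21) ≈ 3.045, RHS = ln(3)·ln(7) ≈ 2.138 → fails
(5, 3): LHS = ln(15) ≈ 2.708, RHS = ln(3)·ln(5) ≈ 1.768 → fails
(5, 5): LHS = ln(25) ≈ 3.219, RHS = ln(5)² ≈ 2.59 → fails

1 of 5 pairs satisfies the claim.

Answer: (1, 1)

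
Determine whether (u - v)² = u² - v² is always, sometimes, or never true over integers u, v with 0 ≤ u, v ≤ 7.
Sometimes true

It holds at (u, v) = (4, 4) (both sides equal 0), but fails at (u, v) = (4, 7) (LHS = 9, RHS = -33).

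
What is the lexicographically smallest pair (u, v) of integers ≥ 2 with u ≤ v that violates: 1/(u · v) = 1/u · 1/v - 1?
Substituting (2, 2) into the claim:
LHS = 1/(2 · 2) = 1/4
RHS = 1/2 · 1/2 - 1 = -3/4

Since LHS ≠ RHS, this pair disproves the claim, and no lexicographically smaller pair (u ≤ v, integers ≥ 2) does.

For instance (4, 6) is also a counterexample (LHS = 1/24, RHS = -23/24), but it's lexicographically larger.

Answer: (u, v) = (2, 2)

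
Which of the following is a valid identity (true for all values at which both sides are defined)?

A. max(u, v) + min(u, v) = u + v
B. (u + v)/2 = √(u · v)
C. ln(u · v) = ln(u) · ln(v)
A: holds — e.g. at (0, 1), both sides equal 1.
B: fails at (2, 7) — LHS = 9/2, RHS = √(14) ≈ 3.742.
C: fails at (6, 7) — LHS = ln(42) ≈ 3.738, RHS = ln(6)·ln(7) ≈ 3.487.

Answer: A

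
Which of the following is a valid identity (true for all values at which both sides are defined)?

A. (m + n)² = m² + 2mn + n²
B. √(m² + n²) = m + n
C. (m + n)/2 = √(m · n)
A: holds — e.g. at (2, 7), both sides equal 81.
B: fails at (2, 3) — LHS = √(13) ≈ 3.606, RHS = 5.
C: fails at (1, 2) — LHS = 3/2, RHS = √(2) ≈ 1.414.

Answer: A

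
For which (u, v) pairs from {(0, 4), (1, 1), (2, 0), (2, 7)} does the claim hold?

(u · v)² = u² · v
Testing each pair:
(0, 4): LHS = 0, RHS = 0 → holds
(1, 1): LHS = 1, RHS = 1 → holds
(2, 0): LHS = 0, RHS = 0 → holds
(2, 7): LHS = 196, RHS = 28 → fails

3 of 4 pairs satisfy the claim.

Answer: (0, 4), (1, 1), (2, 0)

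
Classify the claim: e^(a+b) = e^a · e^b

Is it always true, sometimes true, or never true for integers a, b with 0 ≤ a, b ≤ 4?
Always true

The identity holds for every pair in the range. For instance at (a, b) = (3, 1): both sides equal e^4 ≈ 54.6.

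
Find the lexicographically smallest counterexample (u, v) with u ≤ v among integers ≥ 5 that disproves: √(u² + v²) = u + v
(u, v) = (5, 5)

Substituting (5, 5) into the claim:
LHS = √(5² + 5²) = 5·√(2) ≈ 7.071
RHS = 5 + 5 = 10

Since LHS ≠ RHS, this pair disproves the claim, and no lexicographically smaller pair (u ≤ v, integers ≥ 5) does.

For instance (5, 12) is also a counterexample (LHS = 13, RHS = 17), but it's lexicographically larger.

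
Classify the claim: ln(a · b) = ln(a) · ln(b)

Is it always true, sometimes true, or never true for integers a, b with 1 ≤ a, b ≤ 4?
Sometimes true

It holds at (a, b) = (1, 1) (both sides equal 0), but fails at (a, b) = (2, 1) (LHS = ln(2) ≈ 0.6931, RHS = 0).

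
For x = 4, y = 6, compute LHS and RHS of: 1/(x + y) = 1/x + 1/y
LHS = 1/(4 + 6) = 1/10
RHS = 1/4 + 1/6 = 5/12

LHS ≠ RHS, so the equation does not hold here.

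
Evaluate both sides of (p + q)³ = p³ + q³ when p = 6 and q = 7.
LHS = (6 + 7)³ = 2197
RHS = 6³ + 7³ = 559

LHS ≠ RHS, so the equation does not hold here.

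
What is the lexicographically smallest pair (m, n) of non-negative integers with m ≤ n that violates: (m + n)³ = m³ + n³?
(m, n) = (1, 1)

At (0, 0): both sides equal 0, so it holds there.

Substituting (1, 1) into the claim:
LHS = (1 + 1)³ = 8
RHS = 1³ + 1³ = 2

Since LHS ≠ RHS, this pair disproves the claim, and no lexicographically smaller pair (m ≤ n, non-negative integers) does.

For instance (3, 7) is also a counterexample (LHS = 1000, RHS = 370), but it's lexicographically larger.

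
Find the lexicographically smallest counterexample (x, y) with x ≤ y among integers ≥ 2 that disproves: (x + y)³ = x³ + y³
(x, y) = (2, 2)

Substituting (2, 2) into the claim:
LHS = (2 + 2)³ = 64
RHS = 2³ + 2³ = 16

Since LHS ≠ RHS, this pair disproves the claim, and no lexicographically smaller pair (x ≤ y, integers ≥ 2) does.

For instance (3, 9) is also a counterexample (LHS = 1728, RHS = 756), but it's lexicographically larger.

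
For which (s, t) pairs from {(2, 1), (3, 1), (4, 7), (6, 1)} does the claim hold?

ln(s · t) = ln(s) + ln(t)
Testing each pair:
(2, 1): LHS = ln(2) ≈ 0.6931, RHS = ln(2) ≈ 0.6931 → holds
(3, 1): LHS = ln(3) ≈ 1.099, RHS = ln(3) ≈ 1.099 → holds
(4, 7): LHS = ln(28) ≈ 3.332, RHS = ln(4) + ln(7) ≈ 3.332 → holds
(6, 1): LHS = ln(6) ≈ 1.792, RHS = ln(6) ≈ 1.792 → holds

Every pair satisfies the claim.

Answer: All pairs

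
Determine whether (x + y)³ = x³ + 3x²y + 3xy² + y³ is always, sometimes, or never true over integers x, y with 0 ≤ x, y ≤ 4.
The identity holds for every pair in the range. For instance at (x, y) = (4, 0): both sides equal 64.

Answer: Always true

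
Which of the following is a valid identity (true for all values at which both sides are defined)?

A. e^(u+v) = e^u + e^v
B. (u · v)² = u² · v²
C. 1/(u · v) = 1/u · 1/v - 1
B

A: fails at (3, 3) — LHS = e^6 ≈ 403.4, RHS = 2·e^3 ≈ 40.17.
B: holds — e.g. at (4, 5), both sides equal 400.
C: fails at (1, 4) — LHS = 1/4, RHS = -3/4.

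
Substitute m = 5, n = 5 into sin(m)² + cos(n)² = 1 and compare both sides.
LHS = sin(5)² + cos(5)² = 1
RHS = 1

LHS = RHS: the two sides agree.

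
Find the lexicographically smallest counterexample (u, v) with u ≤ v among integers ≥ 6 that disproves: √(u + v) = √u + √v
(u, v) = (6, 6)

Substituting (6, 6) into the claim:
LHS = √(6 + 6) = 2·√(3) ≈ 3.464
RHS = √6 + √6 = 2·√(6) ≈ 4.899

Since LHS ≠ RHS, this pair disproves the claim, and no lexicographically smaller pair (u ≤ v, integers ≥ 6) does.

For instance (7, 12) is also a counterexample (LHS = √(19) ≈ 4.359, RHS = √(7) + 2·√(3) ≈ 6.11), but it's lexicographically larger.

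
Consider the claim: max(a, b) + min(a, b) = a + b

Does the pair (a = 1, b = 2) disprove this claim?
Substituting a = 1, b = 2:
LHS = max(1, 2) + min(1, 2) = 3
RHS = 1 + 2 = 3

The sides agree, so this pair does not disprove the claim.

Answer: No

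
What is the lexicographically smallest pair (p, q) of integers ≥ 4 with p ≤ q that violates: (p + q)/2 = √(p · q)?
(p, q) = (4, 5)

Substituting (4, 5) into the claim:
LHS = (4 + 5)/2 = 9/2
RHS = √(4 · 5) = 2·√(5) ≈ 4.472

Since LHS ≠ RHS, this pair disproves the claim, and no lexicographically smaller pair (p ≤ q, integers ≥ 4) does.

For instance (7, 10) is also a counterexample (LHS = 17/2, RHS = √(70) ≈ 8.367), but it's lexicographically larger.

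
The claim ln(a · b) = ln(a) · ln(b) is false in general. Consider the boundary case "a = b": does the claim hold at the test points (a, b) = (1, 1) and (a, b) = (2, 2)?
Only at (1, 1)

At (1, 1): LHS = 0, RHS = 0 → equal
At (2, 2): LHS = ln(4) ≈ 1.386 ≠ RHS = ln(2)² ≈ 0.4805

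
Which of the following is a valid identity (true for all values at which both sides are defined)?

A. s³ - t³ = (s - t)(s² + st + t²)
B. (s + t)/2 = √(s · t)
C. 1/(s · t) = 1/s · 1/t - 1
A: holds — e.g. at (1, 3), both sides equal -26.
B: fails at (0, 1) — LHS = 1/2, RHS = 0.
C: fails at (3, 5) — LHS = 1/15, RHS = -14/15.

Answer: A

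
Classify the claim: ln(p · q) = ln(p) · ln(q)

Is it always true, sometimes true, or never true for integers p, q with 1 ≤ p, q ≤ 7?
Sometimes true

It holds at (p, q) = (1, 1) (both sides equal 0), but fails at (p, q) = (2, 2) (LHS = ln(4) ≈ 1.386, RHS = ln(2)² ≈ 0.4805).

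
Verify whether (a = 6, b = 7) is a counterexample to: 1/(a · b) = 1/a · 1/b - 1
Substituting a = 6, b = 7:
LHS = 1/(6 · 7) = 1/42
RHS = 1/6 · 1/7 - 1 = -41/42

Since LHS ≠ RHS, this pair disproves the claim.

Answer: Yes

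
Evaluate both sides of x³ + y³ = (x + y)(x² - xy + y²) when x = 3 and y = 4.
LHS = 3³ + 4³ = 91
RHS = (3 + 4)(3² - 3·4 + 4²) = 91

LHS = RHS: the two sides agree.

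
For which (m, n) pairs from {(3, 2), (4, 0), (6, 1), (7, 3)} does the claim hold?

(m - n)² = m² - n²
(4, 0)

Testing each pair:
(3, 2): LHS = 1, RHS = 5 → fails
(4, 0): LHS = 16, RHS = 16 → holds
(6, 1): LHS = 25, RHS = 35 → fails
(7, 3): LHS = 16, RHS = 40 → fails

1 of 4 pairs satisfies the claim.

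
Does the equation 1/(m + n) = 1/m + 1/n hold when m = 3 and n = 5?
Substituting m = 3, n = 5:

LHS = 1/(3 + 5) = 1/8
RHS = 1/3 + 1/5 = 8/15

LHS ≠ RHS, so the equation does not hold at this point.

Answer: Fails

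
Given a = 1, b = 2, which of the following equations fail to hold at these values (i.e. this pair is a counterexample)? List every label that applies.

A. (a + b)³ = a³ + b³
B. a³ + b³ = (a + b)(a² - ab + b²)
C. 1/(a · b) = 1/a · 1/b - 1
Evaluating each claim at the given values:
A. LHS = 27, RHS = 9 → fails here (LHS ≠ RHS)
B. LHS = 9, RHS = 9 → holds here (LHS = RHS)
C. LHS = 1/2, RHS = -1/2 → fails here (LHS ≠ RHS)

Answer: A, C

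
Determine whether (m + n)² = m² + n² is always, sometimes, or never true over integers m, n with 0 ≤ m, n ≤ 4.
Sometimes true

It holds at (m, n) = (0, 2) (both sides equal 4), but fails at (m, n) = (2, 1) (LHS = 9, RHS = 5).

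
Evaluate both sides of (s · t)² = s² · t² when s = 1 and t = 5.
LHS = (1 · 5)² = 25
RHS = 1² · 5² = 25

LHS = RHS: the two sides agree.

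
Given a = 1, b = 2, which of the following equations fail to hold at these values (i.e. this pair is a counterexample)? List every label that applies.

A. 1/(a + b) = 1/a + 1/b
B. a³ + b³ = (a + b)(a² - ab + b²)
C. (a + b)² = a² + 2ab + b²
Evaluating each claim at the given values:
A. LHS = 1/3, RHS = 3/2 → fails here (LHS ≠ RHS)
B. LHS = 9, RHS = 9 → holds here (LHS = RHS)
C. LHS = 9, RHS = 9 → holds here (LHS = RHS)

Answer: A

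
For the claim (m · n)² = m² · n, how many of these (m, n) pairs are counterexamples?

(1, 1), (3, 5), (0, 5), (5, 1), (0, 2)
Testing each pair:
(1, 1): LHS = 1, RHS = 1 → satisfies claim
(3, 5): LHS = 225, RHS = 45 → counterexample
(0, 5): LHS = 0, RHS = 0 → satisfies claim
(5, 1): LHS = 25, RHS = 25 → satisfies claim
(0, 2): LHS = 0, RHS = 0 → satisfies claim

That makes 1 counterexample.

Answer: 1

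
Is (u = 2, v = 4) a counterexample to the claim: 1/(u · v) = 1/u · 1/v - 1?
Substituting u = 2, v = 4:
LHS = 1/(2 · 4) = 1/8
RHS = 1/2 · 1/4 - 1 = -7/8

Since LHS ≠ RHS, this pair disproves the claim.

Answer: Yes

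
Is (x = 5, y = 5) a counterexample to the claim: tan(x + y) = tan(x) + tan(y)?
Substituting x = 5, y = 5:
LHS = tan(5 + 5) = tan(10) ≈ 0.6484
RHS = tan(5) + tan(5) = 2·tan(5) ≈ -6.761

Since LHS ≠ RHS, this pair disproves the claim.

Answer: Yes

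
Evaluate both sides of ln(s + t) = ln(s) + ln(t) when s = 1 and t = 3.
LHS = ln(1 + 3) = ln(4) ≈ 1.386
RHS = ln(1) + ln(3) = ln(3) ≈ 1.099

LHS ≠ RHS (they differ by about 0.2877), so the equation does not hold here.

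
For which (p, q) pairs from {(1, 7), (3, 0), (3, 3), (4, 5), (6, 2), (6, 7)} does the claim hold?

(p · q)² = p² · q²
All pairs

Testing each pair:
(1, 7): LHS = 49, RHS = 49 → holds
(3, 0): LHS = 0, RHS = 0 → holds
(3, 3): LHS = 81, RHS = 81 → holds
(4, 5): LHS = 400, RHS = 400 → holds
(6, 2): LHS = 144, RHS = 144 → holds
(6, 7): LHS = 1764, RHS = 1764 → holds

Every pair satisfies the claim.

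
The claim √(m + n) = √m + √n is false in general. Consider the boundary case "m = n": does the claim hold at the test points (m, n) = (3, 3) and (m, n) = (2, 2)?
At (3, 3): LHS = √(6) ≈ 2.449 ≠ RHS = 2·√(3) ≈ 3.464
At (2, 2): LHS = 2 ≠ RHS = 2·√(2) ≈ 2.828

Answer: No, fails at both test points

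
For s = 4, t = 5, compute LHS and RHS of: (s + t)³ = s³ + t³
LHS = (4 + 5)³ = 729
RHS = 4³ + 5³ = 189

LHS ≠ RHS, so the equation does not hold here.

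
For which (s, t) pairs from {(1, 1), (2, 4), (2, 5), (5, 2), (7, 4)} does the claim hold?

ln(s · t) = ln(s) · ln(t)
(1, 1)

Testing each pair:
(1, 1): LHS = 0, RHS = 0 → holds
(2, 4): LHS = ln(8) ≈ 2.079, RHS = ln(2)·ln(4) ≈ 0.9609 → fails
(2, 5): LHS = ln(10) ≈ 2.303, RHS = ln(2)·ln(5) ≈ 1.116 → fails
(5, 2): LHS = ln(10) ≈ 2.303, RHS = ln(2)·ln(5) ≈ 1.116 → fails
(7, 4): LHS = ln(28) ≈ 3.332, RHS = ln(4)·ln(7) ≈ 2.698 → fails

1 of 5 pairs satisfies the claim.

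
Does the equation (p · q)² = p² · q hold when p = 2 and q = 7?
Fails

Substituting p = 2, q = 7:

LHS = (2 · 7)² = 196
RHS = 2² · 7 = 28

LHS ≠ RHS, so the equation does not hold at this point.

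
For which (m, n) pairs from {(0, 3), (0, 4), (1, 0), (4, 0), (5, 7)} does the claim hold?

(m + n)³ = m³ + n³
(0, 3), (0, 4), (1, 0), (4, 0)

Testing each pair:
(0, 3): LHS = 27, RHS = 27 → holds
(0, 4): LHS = 64, RHS = 64 → holds
(1, 0): LHS = 1, RHS = 1 → holds
(4, 0): LHS = 64, RHS = 64 → holds
(5, 7): LHS = 1728, RHS = 468 → fails

4 of 5 pairs satisfy the claim.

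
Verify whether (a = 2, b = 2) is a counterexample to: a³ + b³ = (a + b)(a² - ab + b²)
Substituting a = 2, b = 2:
LHS = 2³ + 2³ = 16
RHS = (2 + 2)(2² - 2·2 + 2²) = 16

The sides agree, so this pair does not disprove the claim.

Answer: No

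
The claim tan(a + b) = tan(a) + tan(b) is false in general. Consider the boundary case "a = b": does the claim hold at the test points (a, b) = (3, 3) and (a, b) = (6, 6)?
No, fails at both test points

At (3, 3): LHS = tan(6) ≈ -0.291 ≠ RHS = 2·tan(3) ≈ -0.2851
At (6, 6): LHS = tan(12) ≈ -0.6359 ≠ RHS = 2·tan(6) ≈ -0.582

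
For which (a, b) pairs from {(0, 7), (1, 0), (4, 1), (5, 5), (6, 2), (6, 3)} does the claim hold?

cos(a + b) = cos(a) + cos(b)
None

Testing each pair:
(0, 7): LHS = cos(7) ≈ 0.7539, RHS = cos(7) + 1 ≈ 1.754 → fails
(1, 0): LHS = cos(1) ≈ 0.5403, RHS = cos(1) + 1 ≈ 1.54 → fails
(4, 1): LHS = cos(5) ≈ 0.2837, RHS = cos(4) + cos(1) ≈ -0.1133 → fails
(5, 5): LHS = cos(10) ≈ -0.8391, RHS = 2·cos(5) ≈ 0.5673 → fails
(6, 2): LHS = cos(8) ≈ -0.1455, RHS = cos(2) + cos(6) ≈ 0.544 → fails
(6, 3): LHS = cos(9) ≈ -0.9111, RHS = cos(3) + cos(6) ≈ -0.02982 → fails

No pair satisfies the claim.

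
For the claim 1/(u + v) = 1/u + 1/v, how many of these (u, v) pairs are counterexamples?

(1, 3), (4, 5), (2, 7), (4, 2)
4

Testing each pair:
(1, 3): LHS = 1/4, RHS = 4/3 → counterexample
(4, 5): LHS = 1/9, RHS = 9/20 → counterexample
(2, 7): LHS = 1/9, RHS = 9/14 → counterexample
(4, 2): LHS = 1/6, RHS = 3/4 → counterexample

That makes 4 counterexamples.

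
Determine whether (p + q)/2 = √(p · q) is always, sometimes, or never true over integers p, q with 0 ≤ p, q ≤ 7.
It holds at (p, q) = (1, 1) (both sides equal 1), but fails at (p, q) = (5, 7) (LHS = 6, RHS = √(35) ≈ 5.916).

Answer: Sometimes true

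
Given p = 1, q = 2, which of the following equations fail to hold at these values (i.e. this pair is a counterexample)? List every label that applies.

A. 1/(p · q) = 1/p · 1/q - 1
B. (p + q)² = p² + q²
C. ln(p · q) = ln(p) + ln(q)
A, B

Evaluating each claim at the given values:
A. LHS = 1/2, RHS = -1/2 → fails here (LHS ≠ RHS)
B. LHS = 9, RHS = 5 → fails here (LHS ≠ RHS)
C. LHS = ln(2) ≈ 0.6931, RHS = ln(2) ≈ 0.6931 → holds here (LHS = RHS)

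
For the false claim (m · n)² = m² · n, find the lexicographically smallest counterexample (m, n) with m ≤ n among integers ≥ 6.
Substituting (6, 6) into the claim:
LHS = (6 · 6)² = 1296
RHS = 6² · 6 = 216

Since LHS ≠ RHS, this pair disproves the claim, and no lexicographically smaller pair (m ≤ n, integers ≥ 6) does.

For instance (8, 13) is also a counterexample (LHS = 10816, RHS = 832), but it's lexicographically larger.

Answer: (m, n) = (6, 6)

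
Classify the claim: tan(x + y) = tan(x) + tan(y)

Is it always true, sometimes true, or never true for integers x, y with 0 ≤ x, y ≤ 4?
Sometimes true

It holds at (x, y) = (0, 2) (both sides equal tan(2) ≈ -2.185), but fails at (x, y) = (3, 4) (LHS = tan(7) ≈ 0.8714, RHS = tan(3) + tan(4) ≈ 1.015).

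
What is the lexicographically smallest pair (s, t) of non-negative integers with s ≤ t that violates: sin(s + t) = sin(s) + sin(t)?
At (0, 3): both sides equal sin(3) ≈ 0.1411, so it holds there.
At (0, 6): both sides equal sin(6) ≈ -0.2794, so it holds there.

Substituting (1, 1) into the claim:
LHS = sin(1 + 1) = sin(2) ≈ 0.9093
RHS = sin(1) + sin(1) = 2·sin(1) ≈ 1.683

Since LHS ≠ RHS, this pair disproves the claim, and no lexicographically smaller pair (s ≤ t, non-negative integers) does.

For instance (3, 5) is also a counterexample (LHS = sin(8) ≈ 0.9894, RHS = sin(5) + sin(3) ≈ -0.8178), but it's lexicographically larger.

Answer: (s, t) = (1, 1)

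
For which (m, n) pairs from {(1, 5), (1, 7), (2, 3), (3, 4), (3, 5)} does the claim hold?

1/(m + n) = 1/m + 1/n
Testing each pair:
(1, 5): LHS = 1/6, RHS = 6/5 → fails
(1, 7): LHS = 1/8, RHS = 8/7 → fails
(2, 3): LHS = 1/5, RHS = 5/6 → fails
(3, 4): LHS = 1/7, RHS = 7/12 → fails
(3, 5): LHS = 1/8, RHS = 8/15 → fails

No pair satisfies the claim.

Answer: None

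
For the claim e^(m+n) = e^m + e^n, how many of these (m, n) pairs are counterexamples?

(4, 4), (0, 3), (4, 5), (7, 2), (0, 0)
5

Testing each pair:
(4, 4): LHS = e^8 ≈ 2981, RHS = 2·e^4 ≈ 109.2 → counterexample
(0, 3): LHS = e^3 ≈ 20.09, RHS = 1 + e^3 ≈ 21.09 → counterexample
(4, 5): LHS = e^9 ≈ 8103, RHS = e^4 + e^5 ≈ 203 → counterexample
(7, 2): LHS = e^9 ≈ 8103, RHS = e^2 + e^7 ≈ 1104 → counterexample
(0, 0): LHS = 1, RHS = 2 → counterexample

That makes 5 counterexamples.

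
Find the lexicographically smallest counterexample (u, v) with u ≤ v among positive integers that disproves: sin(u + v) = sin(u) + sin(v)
Substituting (1, 1) into the claim:
LHS = sin(1 + 1) = sin(2) ≈ 0.9093
RHS = sin(1) + sin(1) = 2·sin(1) ≈ 1.683

Since LHS ≠ RHS, this pair disproves the claim, and no lexicographically smaller pair (u ≤ v, positive integers) does.

For instance (2, 4) is also a counterexample (LHS = sin(6) ≈ -0.2794, RHS = sin(4) + sin(2) ≈ 0.1525), but it's lexicographically larger.

Answer: (u, v) = (1, 1)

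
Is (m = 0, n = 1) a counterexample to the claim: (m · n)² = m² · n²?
Substituting m = 0, n = 1:
LHS = (0 · 1)² = 0
RHS = 0² · 1² = 0

The sides agree, so this pair does not disprove the claim.

Answer: No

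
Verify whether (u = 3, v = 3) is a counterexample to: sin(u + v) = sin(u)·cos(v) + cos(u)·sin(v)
Substituting u = 3, v = 3:
LHS = sin(3 + 3) = sin(6) ≈ -0.2794
RHS = sin(3)·cos(3) + cos(3)·sin(3) = 2·sin(3)·cos(3) ≈ -0.2794

The sides agree, so this pair does not disprove the claim.

Answer: No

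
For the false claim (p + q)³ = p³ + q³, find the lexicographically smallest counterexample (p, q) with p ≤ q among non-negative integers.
At (0, 0): both sides equal 0, so it holds there.
At (0, 3): both sides equal 27, so it holds there.

Substituting (1, 1) into the claim:
LHS = (1 + 1)³ = 8
RHS = 1³ + 1³ = 2

Since LHS ≠ RHS, this pair disproves the claim, and no lexicographically smaller pair (p ≤ q, non-negative integers) does.

For instance (1, 6) is also a counterexample (LHS = 343, RHS = 217), but it's lexicographically larger.

Answer: (p, q) = (1, 1)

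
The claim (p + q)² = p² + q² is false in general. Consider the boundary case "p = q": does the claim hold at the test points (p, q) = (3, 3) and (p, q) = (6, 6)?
No, fails at both test points

At (3, 3): LHS = 36 ≠ RHS = 18
At (6, 6): LHS = 144 ≠ RHS = 72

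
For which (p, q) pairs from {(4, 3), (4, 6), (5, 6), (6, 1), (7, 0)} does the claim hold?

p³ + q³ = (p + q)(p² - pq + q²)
Testing each pair:
(4, 3): LHS = 91, RHS = 91 → holds
(4, 6): LHS = 280, RHS = 280 → holds
(5, 6): LHS = 341, RHS = 341 → holds
(6, 1): LHS = 217, RHS = 217 → holds
(7, 0): LHS = 343, RHS = 343 → holds

Every pair satisfies the claim.

Answer: All pairs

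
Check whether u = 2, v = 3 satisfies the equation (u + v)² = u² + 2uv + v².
Holds

Substituting u = 2, v = 3:

LHS = (2 + 3)² = 25
RHS = 2² + 2·2·3 + 3² = 25

LHS = RHS, so the equation holds at this point.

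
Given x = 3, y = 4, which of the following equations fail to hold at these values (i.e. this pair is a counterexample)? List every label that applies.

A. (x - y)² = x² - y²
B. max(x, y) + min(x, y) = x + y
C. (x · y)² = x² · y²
Evaluating each claim at the given values:
A. LHS = 1, RHS = -7 → fails here (LHS ≠ RHS)
B. LHS = 7, RHS = 7 → holds here (LHS = RHS)
C. LHS = 144, RHS = 144 → holds here (LHS = RHS)

Answer: A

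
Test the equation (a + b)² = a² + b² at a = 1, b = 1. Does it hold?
Fails

Substituting a = 1, b = 1:

LHS = (1 + 1)² = 4
RHS = 1² + 1² = 2

LHS ≠ RHS, so the equation does not hold at this point.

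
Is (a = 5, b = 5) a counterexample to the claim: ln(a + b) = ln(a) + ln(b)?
Yes

Substituting a = 5, b = 5:
LHS = ln(5 + 5) = ln(10) ≈ 2.303
RHS = ln(5) + ln(5) = 2·ln(5) ≈ 3.219

Since LHS ≠ RHS, this pair disproves the claim.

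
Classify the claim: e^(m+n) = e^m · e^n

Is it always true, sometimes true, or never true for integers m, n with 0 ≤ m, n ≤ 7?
Always true

The identity holds for every pair in the range. For instance at (m, n) = (7, 0): both sides equal e^7 ≈ 1097.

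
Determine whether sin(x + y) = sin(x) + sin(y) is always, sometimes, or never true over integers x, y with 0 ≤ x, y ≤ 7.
It holds at (x, y) = (3, 0) (both sides equal sin(3) ≈ 0.1411), but fails at (x, y) = (5, 2) (LHS = sin(7) ≈ 0.657, RHS = sin(5) + sin(2) ≈ -0.04963).

Answer: Sometimes true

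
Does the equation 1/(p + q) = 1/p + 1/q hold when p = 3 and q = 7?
Fails

Substituting p = 3, q = 7:

LHS = 1/(3 + 7) = 1/10
RHS = 1/3 + 1/7 = 10/21

LHS ≠ RHS, so the equation does not hold at this point.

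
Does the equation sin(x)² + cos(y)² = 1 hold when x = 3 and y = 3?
Substituting x = 3, y = 3:

LHS = sin(3)² + cos(3)² = 1
RHS = 1

LHS = RHS, so the equation holds at this point.

Answer: Holds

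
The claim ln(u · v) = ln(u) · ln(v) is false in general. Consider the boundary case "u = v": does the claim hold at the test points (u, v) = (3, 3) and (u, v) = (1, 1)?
Only at (1, 1)

At (3, 3): LHS = ln(9) ≈ 2.197 ≠ RHS = ln(3)² ≈ 1.207
At (1, 1): LHS = 0, RHS = 0 → equal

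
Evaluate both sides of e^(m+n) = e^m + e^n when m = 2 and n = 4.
LHS = e^(2+4) = e^6 ≈ 403.4
RHS = e^2 + e^4 ≈ 61.99

LHS ≠ RHS (they differ by about 341.4), so the equation does not hold here.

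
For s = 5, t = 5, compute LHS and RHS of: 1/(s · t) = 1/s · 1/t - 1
LHS = 1/(5 · 5) = 1/25
RHS = 1/5 · 1/5 - 1 = -24/25

LHS ≠ RHS, so the equation does not hold here.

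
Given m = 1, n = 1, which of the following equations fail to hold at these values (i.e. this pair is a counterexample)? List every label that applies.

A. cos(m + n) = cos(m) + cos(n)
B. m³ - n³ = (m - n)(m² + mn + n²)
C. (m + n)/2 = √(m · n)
A

Evaluating each claim at the given values:
A. LHS = cos(2) ≈ -0.4161, RHS = 2·cos(1) ≈ 1.081 → fails here (LHS ≠ RHS)
B. LHS = 0, RHS = 0 → holds here (LHS = RHS)
C. LHS = 1, RHS = 1 → holds here (LHS = RHS)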